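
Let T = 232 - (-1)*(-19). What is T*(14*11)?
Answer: 32802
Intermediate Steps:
T = 213 (T = 232 - 1*19 = 232 - 19 = 213)
T*(14*11) = 213*(14*11) = 213*154 = 32802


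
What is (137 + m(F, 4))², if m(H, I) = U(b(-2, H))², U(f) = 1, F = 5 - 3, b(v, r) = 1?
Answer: 19044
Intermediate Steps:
F = 2
m(H, I) = 1 (m(H, I) = 1² = 1)
(137 + m(F, 4))² = (137 + 1)² = 138² = 19044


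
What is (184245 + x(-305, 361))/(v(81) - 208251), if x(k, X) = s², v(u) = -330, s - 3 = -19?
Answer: -184501/208581 ≈ -0.88455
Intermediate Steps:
s = -16 (s = 3 - 19 = -16)
x(k, X) = 256 (x(k, X) = (-16)² = 256)
(184245 + x(-305, 361))/(v(81) - 208251) = (184245 + 256)/(-330 - 208251) = 184501/(-208581) = 184501*(-1/208581) = -184501/208581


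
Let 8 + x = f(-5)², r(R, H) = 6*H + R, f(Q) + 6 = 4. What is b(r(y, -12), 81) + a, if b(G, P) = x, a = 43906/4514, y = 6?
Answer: 12925/2257 ≈ 5.7266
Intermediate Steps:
f(Q) = -2 (f(Q) = -6 + 4 = -2)
r(R, H) = R + 6*H
a = 21953/2257 (a = 43906*(1/4514) = 21953/2257 ≈ 9.7266)
x = -4 (x = -8 + (-2)² = -8 + 4 = -4)
b(G, P) = -4
b(r(y, -12), 81) + a = -4 + 21953/2257 = 12925/2257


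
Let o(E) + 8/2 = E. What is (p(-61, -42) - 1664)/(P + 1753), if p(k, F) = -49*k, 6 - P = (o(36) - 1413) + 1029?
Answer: 1325/2111 ≈ 0.62766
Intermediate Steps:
o(E) = -4 + E
P = 358 (P = 6 - (((-4 + 36) - 1413) + 1029) = 6 - ((32 - 1413) + 1029) = 6 - (-1381 + 1029) = 6 - 1*(-352) = 6 + 352 = 358)
(p(-61, -42) - 1664)/(P + 1753) = (-49*(-61) - 1664)/(358 + 1753) = (2989 - 1664)/2111 = 1325*(1/2111) = 1325/2111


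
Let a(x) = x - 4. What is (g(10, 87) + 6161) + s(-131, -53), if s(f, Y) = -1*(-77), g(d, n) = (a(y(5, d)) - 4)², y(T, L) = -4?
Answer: 6382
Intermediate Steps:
a(x) = -4 + x
g(d, n) = 144 (g(d, n) = ((-4 - 4) - 4)² = (-8 - 4)² = (-12)² = 144)
s(f, Y) = 77
(g(10, 87) + 6161) + s(-131, -53) = (144 + 6161) + 77 = 6305 + 77 = 6382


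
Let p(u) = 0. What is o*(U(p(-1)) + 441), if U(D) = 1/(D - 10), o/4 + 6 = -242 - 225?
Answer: -4170914/5 ≈ -8.3418e+5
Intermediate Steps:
o = -1892 (o = -24 + 4*(-242 - 225) = -24 + 4*(-467) = -24 - 1868 = -1892)
U(D) = 1/(-10 + D)
o*(U(p(-1)) + 441) = -1892*(1/(-10 + 0) + 441) = -1892*(1/(-10) + 441) = -1892*(-⅒ + 441) = -1892*4409/10 = -4170914/5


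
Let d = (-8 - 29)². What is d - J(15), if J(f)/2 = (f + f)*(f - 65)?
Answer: 4369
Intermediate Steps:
J(f) = 4*f*(-65 + f) (J(f) = 2*((f + f)*(f - 65)) = 2*((2*f)*(-65 + f)) = 2*(2*f*(-65 + f)) = 4*f*(-65 + f))
d = 1369 (d = (-37)² = 1369)
d - J(15) = 1369 - 4*15*(-65 + 15) = 1369 - 4*15*(-50) = 1369 - 1*(-3000) = 1369 + 3000 = 4369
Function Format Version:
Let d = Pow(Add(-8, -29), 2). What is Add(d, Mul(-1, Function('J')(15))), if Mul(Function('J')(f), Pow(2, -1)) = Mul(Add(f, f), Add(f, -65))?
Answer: 4369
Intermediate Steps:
Function('J')(f) = Mul(4, f, Add(-65, f)) (Function('J')(f) = Mul(2, Mul(Add(f, f), Add(f, -65))) = Mul(2, Mul(Mul(2, f), Add(-65, f))) = Mul(2, Mul(2, f, Add(-65, f))) = Mul(4, f, Add(-65, f)))
d = 1369 (d = Pow(-37, 2) = 1369)
Add(d, Mul(-1, Function('J')(15))) = Add(1369, Mul(-1, Mul(4, 15, Add(-65, 15)))) = Add(1369, Mul(-1, Mul(4, 15, -50))) = Add(1369, Mul(-1, -3000)) = Add(1369, 3000) = 4369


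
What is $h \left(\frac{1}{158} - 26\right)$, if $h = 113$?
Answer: $- \frac{464091}{158} \approx -2937.3$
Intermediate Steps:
$h \left(\frac{1}{158} - 26\right) = 113 \left(\frac{1}{158} - 26\right) = 113 \left(- \frac{4107}{158}\right) = - \frac{464091}{158}$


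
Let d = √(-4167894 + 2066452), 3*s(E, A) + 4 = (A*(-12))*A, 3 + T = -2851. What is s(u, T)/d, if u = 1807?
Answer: 48871898*I*√2101442/3152163 ≈ 22476.0*I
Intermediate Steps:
T = -2854 (T = -3 - 2851 = -2854)
s(E, A) = -4/3 - 4*A² (s(E, A) = -4/3 + ((A*(-12))*A)/3 = -4/3 + ((-12*A)*A)/3 = -4/3 + (-12*A²)/3 = -4/3 - 4*A²)
d = I*√2101442 (d = √(-2101442) = I*√2101442 ≈ 1449.6*I)
s(u, T)/d = (-4/3 - 4*(-2854)²)/((I*√2101442)) = (-4/3 - 4*8145316)*(-I*√2101442/2101442) = (-4/3 - 32581264)*(-I*√2101442/2101442) = -(-48871898)*I*√2101442/3152163 = 48871898*I*√2101442/3152163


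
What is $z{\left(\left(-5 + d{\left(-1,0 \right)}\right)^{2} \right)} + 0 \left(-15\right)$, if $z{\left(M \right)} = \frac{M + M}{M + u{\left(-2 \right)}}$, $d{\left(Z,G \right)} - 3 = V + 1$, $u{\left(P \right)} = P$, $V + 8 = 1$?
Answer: $\frac{64}{31} \approx 2.0645$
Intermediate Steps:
$V = -7$ ($V = -8 + 1 = -7$)
$d{\left(Z,G \right)} = -3$ ($d{\left(Z,G \right)} = 3 + \left(-7 + 1\right) = 3 - 6 = -3$)
$z{\left(M \right)} = \frac{2 M}{-2 + M}$ ($z{\left(M \right)} = \frac{M + M}{M - 2} = \frac{2 M}{-2 + M}$)
$z{\left(\left(-5 + d{\left(-1,0 \right)}\right)^{2} \right)} + 0 \left(-15\right) = \frac{2 \left(-5 - 3\right)^{2}}{-2 + \left(-5 - 3\right)^{2}} + 0 \left(-15\right) = \frac{2 \left(-8\right)^{2}}{-2 + \left(-8\right)^{2}} + 0 = 2 \cdot 64 \frac{1}{-2 + 64} + 0 = 2 \cdot 64 \cdot \frac{1}{62} + 0 = \frac{64}{31} + 0 = \frac{64}{31}$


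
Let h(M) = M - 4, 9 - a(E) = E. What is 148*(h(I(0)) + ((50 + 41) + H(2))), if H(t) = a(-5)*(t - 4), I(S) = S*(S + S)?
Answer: 8732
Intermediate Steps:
a(E) = 9 - E
I(S) = 2*S² (I(S) = S*(2*S) = 2*S²)
h(M) = -4 + M
H(t) = -56 + 14*t (H(t) = (9 - 1*(-5))*(t - 4) = (9 + 5)*(-4 + t) = 14*(-4 + t) = -56 + 14*t)
148*(h(I(0)) + ((50 + 41) + H(2))) = 148*((-4 + 2*0²) + ((50 + 41) + (-56 + 14*2))) = 148*((-4 + 2*0) + (91 + (-56 + 28))) = 148*((-4 + 0) + (91 - 28)) = 148*(-4 + 63) = 148*59 = 8732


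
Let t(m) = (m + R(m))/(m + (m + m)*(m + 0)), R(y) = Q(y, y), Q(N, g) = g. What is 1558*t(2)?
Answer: 3116/5 ≈ 623.20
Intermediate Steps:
R(y) = y
t(m) = 2*m/(m + 2*m**2) (t(m) = (m + m)/(m + (m + m)*(m + 0)) = (2*m)/(m + (2*m)*m) = (2*m)/(m + 2*m**2) = 2*m/(m + 2*m**2))
1558*t(2) = 1558*(2/(1 + 2*2)) = 1558*(2/(1 + 4)) = 1558*(2/5) = 3116/5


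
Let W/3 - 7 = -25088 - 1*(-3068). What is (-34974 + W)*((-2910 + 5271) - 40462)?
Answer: 3848696313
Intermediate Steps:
W = -66039 (W = 21 + 3*(-25088 - 1*(-3068)) = 21 + 3*(-25088 + 3068) = 21 + 3*(-22020) = 21 - 66060 = -66039)
(-34974 + W)*((-2910 + 5271) - 40462) = (-34974 - 66039)*((-2910 + 5271) - 40462) = -101013*(2361 - 40462) = -101013*(-38101) = 3848696313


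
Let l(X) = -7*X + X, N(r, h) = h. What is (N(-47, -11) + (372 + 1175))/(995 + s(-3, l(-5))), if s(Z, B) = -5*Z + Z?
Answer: 1536/1007 ≈ 1.5253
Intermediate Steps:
l(X) = -6*X
s(Z, B) = -4*Z
(N(-47, -11) + (372 + 1175))/(995 + s(-3, l(-5))) = (-11 + (372 + 1175))/(995 - 4*(-3)) = (-11 + 1547)/(995 + 12) = 1536/1007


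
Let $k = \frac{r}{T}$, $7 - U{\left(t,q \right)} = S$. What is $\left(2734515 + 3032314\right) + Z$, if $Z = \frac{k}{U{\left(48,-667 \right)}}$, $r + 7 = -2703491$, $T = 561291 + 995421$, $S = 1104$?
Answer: $\frac{1641348203976259}{284618844} \approx 5.7668 \cdot 10^{6}$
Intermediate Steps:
$T = 1556712$
$r = -2703498$ ($r = -7 - 2703491 = -2703498$)
$U{\left(t,q \right)} = -1097$ ($U{\left(t,q \right)} = 7 - 1104 = -1097$)
$k = - \frac{450583}{259452}$ ($k = - \frac{2703498}{1556712} = \left(-2703498\right) \frac{1}{1556712} = - \frac{450583}{259452} \approx -1.7367$)
$Z = \frac{450583}{284618844}$ ($Z = - \frac{450583}{259452 \left(-1097\right)} = \left(- \frac{450583}{259452}\right) \left(- \frac{1}{1097}\right) = \frac{450583}{284618844} \approx 0.0015831$)
$\left(2734515 + 3032314\right) + Z = \left(2734515 + 3032314\right) + \frac{450583}{284618844} = 5766829 + \frac{450583}{284618844} = \frac{1641348203976259}{284618844}$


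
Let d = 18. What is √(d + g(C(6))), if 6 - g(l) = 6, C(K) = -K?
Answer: 3*√2 ≈ 4.2426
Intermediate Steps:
g(l) = 0 (g(l) = 6 - 1*6 = 6 - 6 = 0)
√(d + g(C(6))) = √(18 + 0) = √18 = 3*√2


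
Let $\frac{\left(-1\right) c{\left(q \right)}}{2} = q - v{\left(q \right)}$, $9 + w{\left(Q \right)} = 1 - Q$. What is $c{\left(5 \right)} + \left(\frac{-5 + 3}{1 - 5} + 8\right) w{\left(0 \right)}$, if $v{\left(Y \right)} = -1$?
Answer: $-80$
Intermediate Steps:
$w{\left(Q \right)} = -8 - Q$ ($w{\left(Q \right)} = -9 - \left(-1 + Q\right) = -8 - Q$)
$c{\left(q \right)} = -2 - 2 q$ ($c{\left(q \right)} = - 2 \left(q - -1\right) = - 2 \left(q + 1\right) = - 2 \left(1 + q\right) = -2 - 2 q$)
$c{\left(5 \right)} + \left(\frac{-5 + 3}{1 - 5} + 8\right) w{\left(0 \right)} = \left(-2 - 10\right) + \left(\frac{-5 + 3}{1 - 5} + 8\right) \left(-8 - 0\right) = \left(-2 - 10\right) + \left(- \frac{2}{-4} + 8\right) \left(-8 + 0\right) = -12 + \left(\left(-2\right) \left(- \frac{1}{4}\right) + 8\right) \left(-8\right) = -12 + \left(\frac{1}{2} + 8\right) \left(-8\right) = -12 + \frac{17}{2} \left(-8\right) = -12 - 68 = -80$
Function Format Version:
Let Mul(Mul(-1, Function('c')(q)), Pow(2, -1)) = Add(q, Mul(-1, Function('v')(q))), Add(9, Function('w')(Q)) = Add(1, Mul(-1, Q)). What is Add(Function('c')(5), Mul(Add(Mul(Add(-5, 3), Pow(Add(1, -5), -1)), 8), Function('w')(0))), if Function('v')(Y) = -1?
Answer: -80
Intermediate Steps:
Function('w')(Q) = Add(-8, Mul(-1, Q)) (Function('w')(Q) = Add(-9, Add(1, Mul(-1, Q))) = Add(-8, Mul(-1, Q)))
Function('c')(q) = Add(-2, Mul(-2, q)) (Function('c')(q) = Mul(-2, Add(q, Mul(-1, -1))) = Mul(-2, Add(q, 1)) = Mul(-2, Add(1, q)) = Add(-2, Mul(-2, q)))
Add(Function('c')(5), Mul(Add(Mul(Add(-5, 3), Pow(Add(1, -5), -1)), 8), Function('w')(0))) = Add(Add(-2, Mul(-2, 5)), Mul(Add(Mul(Add(-5, 3), Pow(Add(1, -5), -1)), 8), Add(-8, Mul(-1, 0)))) = Add(Add(-2, -10), Mul(Add(Mul(-2, Pow(-4, -1)), 8), Add(-8, 0))) = Add(-12, Mul(Add(Mul(-2, Rational(-1, 4)), 8), -8)) = Add(-12, Mul(Add(Rational(1, 2), 8), -8)) = Add(-12, Mul(Rational(17, 2), -8)) = Add(-12, -68) = -80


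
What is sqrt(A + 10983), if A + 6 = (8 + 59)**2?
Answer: sqrt(15466) ≈ 124.36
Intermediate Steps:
A = 4483 (A = -6 + (8 + 59)**2 = -6 + 67**2 = -6 + 4489 = 4483)
sqrt(A + 10983) = sqrt(4483 + 10983) = sqrt(15466)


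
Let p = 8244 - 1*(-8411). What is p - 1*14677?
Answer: 1978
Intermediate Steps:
p = 16655 (p = 8244 + 8411 = 16655)
p - 1*14677 = 16655 - 1*14677 = 16655 - 14677 = 1978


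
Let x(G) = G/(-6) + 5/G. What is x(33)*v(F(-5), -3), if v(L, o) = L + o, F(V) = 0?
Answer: 353/22 ≈ 16.045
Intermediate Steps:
x(G) = 5/G - G/6 (x(G) = G*(-⅙) + 5/G = -G/6 + 5/G = 5/G - G/6)
x(33)*v(F(-5), -3) = (5/33 - ⅙*33)*(0 - 3) = (5*(1/33) - 11/2)*(-3) = (5/33 - 11/2)*(-3) = -353/66*(-3) = 353/22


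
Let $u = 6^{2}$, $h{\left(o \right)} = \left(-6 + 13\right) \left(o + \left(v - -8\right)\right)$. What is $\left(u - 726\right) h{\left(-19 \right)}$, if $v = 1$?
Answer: $48300$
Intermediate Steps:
$h{\left(o \right)} = 63 + 7 o$ ($h{\left(o \right)} = \left(-6 + 13\right) \left(o + \left(1 - -8\right)\right) = 7 \left(o + \left(1 + 8\right)\right) = 7 \left(o + 9\right) = 7 \left(9 + o\right) = 63 + 7 o$)
$u = 36$
$\left(u - 726\right) h{\left(-19 \right)} = \left(36 - 726\right) \left(63 + 7 \left(-19\right)\right) = - 690 \left(63 - 133\right) = \left(-690\right) \left(-70\right) = 48300$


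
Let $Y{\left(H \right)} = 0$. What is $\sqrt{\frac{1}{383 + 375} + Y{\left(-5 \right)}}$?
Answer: $\frac{\sqrt{758}}{758} \approx 0.036322$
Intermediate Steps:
$\sqrt{\frac{1}{383 + 375} + Y{\left(-5 \right)}} = \sqrt{\frac{1}{383 + 375} + 0} = \sqrt{\frac{1}{758} + 0} = \sqrt{\frac{1}{758}} = \frac{\sqrt{758}}{758}$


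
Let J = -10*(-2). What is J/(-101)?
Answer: -20/101 ≈ -0.19802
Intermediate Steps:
J = 20
J/(-101) = 20/(-101) = 20*(-1/101) = -20/101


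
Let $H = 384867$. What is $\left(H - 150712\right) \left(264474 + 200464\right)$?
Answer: $108867557390$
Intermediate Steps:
$\left(H - 150712\right) \left(264474 + 200464\right) = \left(384867 - 150712\right) \left(264474 + 200464\right) = 234155 \cdot 464938 = 108867557390$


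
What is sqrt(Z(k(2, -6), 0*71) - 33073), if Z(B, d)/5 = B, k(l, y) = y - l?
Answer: I*sqrt(33113) ≈ 181.97*I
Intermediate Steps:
Z(B, d) = 5*B
sqrt(Z(k(2, -6), 0*71) - 33073) = sqrt(5*(-6 - 1*2) - 33073) = sqrt(5*(-6 - 2) - 33073) = sqrt(5*(-8) - 33073) = sqrt(-40 - 33073) = sqrt(-33113) = I*sqrt(33113)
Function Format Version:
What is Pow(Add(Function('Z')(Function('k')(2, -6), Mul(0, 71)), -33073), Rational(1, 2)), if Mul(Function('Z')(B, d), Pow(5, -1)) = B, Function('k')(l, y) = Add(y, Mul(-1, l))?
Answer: Mul(I, Pow(33113, Rational(1, 2))) ≈ Mul(181.97, I)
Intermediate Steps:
Function('Z')(B, d) = Mul(5, B)
Pow(Add(Function('Z')(Function('k')(2, -6), Mul(0, 71)), -33073), Rational(1, 2)) = Pow(Add(Mul(5, Add(-6, Mul(-1, 2))), -33073), Rational(1, 2)) = Pow(Add(Mul(5, Add(-6, -2)), -33073), Rational(1, 2)) = Pow(Add(Mul(5, -8), -33073), Rational(1, 2)) = Pow(Add(-40, -33073), Rational(1, 2)) = Pow(-33113, Rational(1, 2)) = Mul(I, Pow(33113, Rational(1, 2)))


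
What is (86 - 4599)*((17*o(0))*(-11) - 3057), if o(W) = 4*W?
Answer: 13796241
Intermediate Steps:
(86 - 4599)*((17*o(0))*(-11) - 3057) = (86 - 4599)*((17*(4*0))*(-11) - 3057) = -4513*((17*0)*(-11) - 3057) = -4513*(0*(-11) - 3057) = -4513*(0 - 3057) = -4513*(-3057) = 13796241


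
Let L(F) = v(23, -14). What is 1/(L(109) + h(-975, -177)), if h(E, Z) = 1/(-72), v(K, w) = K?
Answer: 72/1655 ≈ 0.043505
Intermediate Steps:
L(F) = 23
h(E, Z) = -1/72
1/(L(109) + h(-975, -177)) = 1/(23 - 1/72) = 1/(1655/72) = 72/1655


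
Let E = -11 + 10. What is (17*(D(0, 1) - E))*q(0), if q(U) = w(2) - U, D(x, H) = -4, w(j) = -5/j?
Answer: 255/2 ≈ 127.50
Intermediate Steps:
E = -1
q(U) = -5/2 - U
(17*(D(0, 1) - E))*q(0) = (17*(-4 - 1*(-1)))*(-5/2 - 1*0) = (17*(-4 + 1))*(-5/2 + 0) = (17*(-3))*(-5/2) = -51*(-5/2) = 255/2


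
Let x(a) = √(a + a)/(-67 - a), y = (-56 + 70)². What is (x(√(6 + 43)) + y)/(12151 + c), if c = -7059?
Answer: 49/1273 - √14/376808 ≈ 0.038482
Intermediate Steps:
y = 196 (y = 14² = 196)
x(a) = √2*√a/(-67 - a) (x(a) = √(2*a)/(-67 - a) = (√2*√a)/(-67 - a) = √2*√a/(-67 - a))
(x(√(6 + 43)) + y)/(12151 + c) = (-√2*√(√(6 + 43))/(67 + √(6 + 43)) + 196)/(12151 - 7059) = (-√2*√(√49)/(67 + √49) + 196)/5092 = (-√2*√7/(67 + 7) + 196)*(1/5092) = (-1*√2*√7/74 + 196)*(1/5092) = (-1*√2*√7*1/74 + 196)*(1/5092) = (-√14/74 + 196)*(1/5092) = (196 - √14/74)*(1/5092) = 49/1273 - √14/376808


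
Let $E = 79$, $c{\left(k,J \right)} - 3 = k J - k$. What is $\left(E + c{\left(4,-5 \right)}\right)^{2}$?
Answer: $3364$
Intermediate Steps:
$c{\left(k,J \right)} = 3 - k + J k$ ($c{\left(k,J \right)} = 3 + \left(k J - k\right) = 3 + \left(J k - k\right) = 3 + \left(- k + J k\right) = 3 - k + J k$)
$\left(E + c{\left(4,-5 \right)}\right)^{2} = \left(79 - 21\right)^{2} = 58^{2} = 3364$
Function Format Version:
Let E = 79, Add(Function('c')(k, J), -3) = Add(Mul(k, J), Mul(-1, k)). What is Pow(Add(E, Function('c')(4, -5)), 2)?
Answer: 3364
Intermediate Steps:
Function('c')(k, J) = Add(3, Mul(-1, k), Mul(J, k)) (Function('c')(k, J) = Add(3, Add(Mul(k, J), Mul(-1, k))) = Add(3, Add(Mul(J, k), Mul(-1, k))) = Add(3, Add(Mul(-1, k), Mul(J, k))) = Add(3, Mul(-1, k), Mul(J, k)))
Pow(Add(E, Function('c')(4, -5)), 2) = Pow(Add(79, Add(3, Mul(-1, 4), Mul(-5, 4))), 2) = Pow(Add(79, Add(3, -4, -20)), 2) = Pow(Add(79, -21), 2) = Pow(58, 2) = 3364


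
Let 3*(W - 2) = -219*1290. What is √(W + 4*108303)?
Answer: 2*√84761 ≈ 582.27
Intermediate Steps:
W = -94168 (W = 2 + (-219*1290)/3 = 2 + (⅓)*(-282510) = 2 - 94170 = -94168)
√(W + 4*108303) = √(-94168 + 4*108303) = √(-94168 + 433212) = √339044 = 2*√84761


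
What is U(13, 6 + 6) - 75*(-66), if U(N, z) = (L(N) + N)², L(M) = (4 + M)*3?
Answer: 9046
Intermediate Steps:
L(M) = 12 + 3*M
U(N, z) = (12 + 4*N)² (U(N, z) = ((12 + 3*N) + N)² = (12 + 4*N)²)
U(13, 6 + 6) - 75*(-66) = 16*(3 + 13)² - 75*(-66) = 16*16² + 4950 = 16*256 + 4950 = 4096 + 4950 = 9046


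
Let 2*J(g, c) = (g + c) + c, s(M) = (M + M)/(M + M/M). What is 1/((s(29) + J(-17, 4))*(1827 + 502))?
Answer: -30/179333 ≈ -0.00016729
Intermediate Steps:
s(M) = 2*M/(1 + M) (s(M) = (2*M)/(M + 1) = (2*M)/(1 + M) = 2*M/(1 + M))
J(g, c) = c + g/2 (J(g, c) = ((g + c) + c)/2 = ((c + g) + c)/2 = (g + 2*c)/2 = c + g/2)
1/((s(29) + J(-17, 4))*(1827 + 502)) = 1/((2*29/(1 + 29) + (4 + (½)*(-17)))*(1827 + 502)) = 1/((2*29/30 + (4 - 17/2))*2329) = 1/((2*29*(1/30) - 9/2)*2329) = 1/((29/15 - 9/2)*2329) = 1/(-77/30*2329) = 1/(-179333/30) = -30/179333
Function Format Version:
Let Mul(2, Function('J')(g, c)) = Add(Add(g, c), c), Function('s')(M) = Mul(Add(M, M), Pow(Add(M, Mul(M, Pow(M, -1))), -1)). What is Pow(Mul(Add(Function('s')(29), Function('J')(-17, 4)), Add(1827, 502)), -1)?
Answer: Rational(-30, 179333) ≈ -0.00016729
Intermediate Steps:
Function('s')(M) = Mul(2, M, Pow(Add(1, M), -1)) (Function('s')(M) = Mul(Mul(2, M), Pow(Add(M, 1), -1)) = Mul(Mul(2, M), Pow(Add(1, M), -1)) = Mul(2, M, Pow(Add(1, M), -1)))
Function('J')(g, c) = Add(c, Mul(Rational(1, 2), g)) (Function('J')(g, c) = Mul(Rational(1, 2), Add(Add(g, c), c)) = Mul(Rational(1, 2), Add(Add(c, g), c)) = Mul(Rational(1, 2), Add(g, Mul(2, c))) = Add(c, Mul(Rational(1, 2), g)))
Pow(Mul(Add(Function('s')(29), Function('J')(-17, 4)), Add(1827, 502)), -1) = Pow(Mul(Add(Mul(2, 29, Pow(Add(1, 29), -1)), Add(4, Mul(Rational(1, 2), -17))), Add(1827, 502)), -1) = Pow(Mul(Add(Mul(2, 29, Pow(30, -1)), Add(4, Rational(-17, 2))), 2329), -1) = Pow(Mul(Add(Mul(2, 29, Rational(1, 30)), Rational(-9, 2)), 2329), -1) = Pow(Mul(Add(Rational(29, 15), Rational(-9, 2)), 2329), -1) = Pow(Mul(Rational(-77, 30), 2329), -1) = Pow(Rational(-179333, 30), -1) = Rational(-30, 179333)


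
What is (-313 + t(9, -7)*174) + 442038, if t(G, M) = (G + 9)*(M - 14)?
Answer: 375953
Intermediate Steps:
t(G, M) = (-14 + M)*(9 + G) (t(G, M) = (9 + G)*(-14 + M) = (-14 + M)*(9 + G))
(-313 + t(9, -7)*174) + 442038 = (-313 + (-126 - 14*9 + 9*(-7) + 9*(-7))*174) + 442038 = (-313 + (-126 - 126 - 63 - 63)*174) + 442038 = (-313 - 378*174) + 442038 = (-313 - 65772) + 442038 = -66085 + 442038 = 375953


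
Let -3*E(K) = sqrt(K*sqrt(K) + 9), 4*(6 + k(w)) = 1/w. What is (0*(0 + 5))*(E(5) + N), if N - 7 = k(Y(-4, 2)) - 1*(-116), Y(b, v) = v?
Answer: 0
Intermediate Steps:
k(w) = -6 + 1/(4*w)
E(K) = -sqrt(9 + K**(3/2))/3 (E(K) = -sqrt(K*sqrt(K) + 9)/3 = -sqrt(K**(3/2) + 9)/3 = -sqrt(9 + K**(3/2))/3)
N = 937/8 (N = 7 + ((-6 + (1/4)/2) - 1*(-116)) = 7 + ((-6 + (1/4)*(1/2)) + 116) = 7 + ((-6 + 1/8) + 116) = 7 + (-47/8 + 116) = 7 + 881/8 = 937/8 ≈ 117.13)
(0*(0 + 5))*(E(5) + N) = (0*(0 + 5))*(-sqrt(9 + 5**(3/2))/3 + 937/8) = (0*5)*(-sqrt(9 + 5*sqrt(5))/3 + 937/8) = 0*(937/8 - sqrt(9 + 5*sqrt(5))/3) = 0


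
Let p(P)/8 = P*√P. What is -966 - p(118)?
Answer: -966 - 944*√118 ≈ -11220.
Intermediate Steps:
p(P) = 8*P^(3/2) (p(P) = 8*(P*√P) = 8*P^(3/2))
-966 - p(118) = -966 - 8*118^(3/2) = -966 - 8*118*√118 = -966 - 944*√118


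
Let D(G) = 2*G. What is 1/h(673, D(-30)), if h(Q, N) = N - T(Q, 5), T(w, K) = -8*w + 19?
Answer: 1/5305 ≈ 0.00018850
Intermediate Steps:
T(w, K) = 19 - 8*w
h(Q, N) = -19 + N + 8*Q (h(Q, N) = N - (19 - 8*Q) = N + (-19 + 8*Q) = -19 + N + 8*Q)
1/h(673, D(-30)) = 1/(-19 + 2*(-30) + 8*673) = 1/(-19 - 60 + 5384) = 1/5305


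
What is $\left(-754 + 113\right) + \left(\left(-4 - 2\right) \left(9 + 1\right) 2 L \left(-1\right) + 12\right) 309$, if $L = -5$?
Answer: $-182333$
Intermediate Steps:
$\left(-754 + 113\right) + \left(\left(-4 - 2\right) \left(9 + 1\right) 2 L \left(-1\right) + 12\right) 309 = \left(-754 + 113\right) + \left(\left(-4 - 2\right) \left(9 + 1\right) 2 \left(-5\right) \left(-1\right) + 12\right) 309 = -641 + \left(\left(-6\right) 10 \left(\left(-10\right) \left(-1\right)\right) + 12\right) 309 = -641 + \left(\left(-60\right) 10 + 12\right) 309 = -641 + \left(-600 + 12\right) 309 = -641 - 181692 = -182333$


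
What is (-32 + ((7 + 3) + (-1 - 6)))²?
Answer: 841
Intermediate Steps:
(-32 + ((7 + 3) + (-1 - 6)))² = (-32 + (10 - 7))² = (-32 + 3)² = (-29)² = 841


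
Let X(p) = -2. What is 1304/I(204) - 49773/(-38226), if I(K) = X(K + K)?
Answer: -8291193/12742 ≈ -650.70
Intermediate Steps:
I(K) = -2
1304/I(204) - 49773/(-38226) = 1304/(-2) - 49773/(-38226) = 1304*(-1/2) - 49773*(-1/38226) = -652 + 16591/12742 = -8291193/12742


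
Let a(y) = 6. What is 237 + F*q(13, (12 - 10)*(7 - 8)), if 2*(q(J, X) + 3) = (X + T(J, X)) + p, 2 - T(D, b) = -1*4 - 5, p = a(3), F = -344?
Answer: -1311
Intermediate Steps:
p = 6
T(D, b) = 11 (T(D, b) = 2 - (-1*4 - 5) = 2 - (-4 - 5) = 2 - 1*(-9) = 2 + 9 = 11)
q(J, X) = 11/2 + X/2 (q(J, X) = -3 + ((X + 11) + 6)/2 = -3 + ((11 + X) + 6)/2 = -3 + (17 + X)/2 = -3 + (17/2 + X/2) = 11/2 + X/2)
237 + F*q(13, (12 - 10)*(7 - 8)) = 237 - 344*(11/2 + ((12 - 10)*(7 - 8))/2) = 237 - 344*(11/2 + (2*(-1))/2) = 237 - 344*(11/2 + (½)*(-2)) = 237 - 344*(11/2 - 1) = 237 - 344*9/2 = 237 - 1548 = -1311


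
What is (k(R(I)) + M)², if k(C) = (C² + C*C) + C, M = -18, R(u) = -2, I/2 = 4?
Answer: 144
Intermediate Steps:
I = 8 (I = 2*4 = 8)
k(C) = C + 2*C² (k(C) = (C² + C²) + C = 2*C² + C = C + 2*C²)
(k(R(I)) + M)² = (-2*(1 + 2*(-2)) - 18)² = (-2*(1 - 4) - 18)² = (-2*(-3) - 18)² = (6 - 18)² = (-12)² = 144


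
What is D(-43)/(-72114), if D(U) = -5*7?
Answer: 5/10302 ≈ 0.00048534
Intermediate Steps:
D(U) = -35
D(-43)/(-72114) = -35/(-72114) = -35*(-1/72114) = 5/10302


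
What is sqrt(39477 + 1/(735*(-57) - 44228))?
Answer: sqrt(292807664573410)/86123 ≈ 198.69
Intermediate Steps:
sqrt(39477 + 1/(735*(-57) - 44228)) = sqrt(39477 + 1/(-41895 - 44228)) = sqrt(39477 + 1/(-86123)) = sqrt(39477 - 1/86123) = sqrt(3399877670/86123) = sqrt(292807664573410)/86123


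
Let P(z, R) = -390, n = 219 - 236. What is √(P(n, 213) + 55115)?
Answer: 5*√2189 ≈ 233.93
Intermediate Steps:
n = -17
√(P(n, 213) + 55115) = √(-390 + 55115) = √54725 = 5*√2189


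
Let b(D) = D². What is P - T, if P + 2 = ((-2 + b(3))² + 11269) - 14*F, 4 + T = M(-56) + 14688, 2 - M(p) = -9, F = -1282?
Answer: 14569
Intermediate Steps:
M(p) = 11 (M(p) = 2 - 1*(-9) = 2 + 9 = 11)
T = 14695 (T = -4 + (11 + 14688) = -4 + 14699 = 14695)
P = 29264 (P = -2 + (((-2 + 3²)² + 11269) - 14*(-1282)) = -2 + (((-2 + 9)² + 11269) + 17948) = -2 + ((7² + 11269) + 17948) = -2 + ((49 + 11269) + 17948) = -2 + (11318 + 17948) = -2 + 29266 = 29264)
P - T = 29264 - 1*14695 = 29264 - 14695 = 14569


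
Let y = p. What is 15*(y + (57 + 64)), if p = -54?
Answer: 1005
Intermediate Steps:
y = -54
15*(y + (57 + 64)) = 15*(-54 + (57 + 64)) = 15*(-54 + 121) = 15*67 = 1005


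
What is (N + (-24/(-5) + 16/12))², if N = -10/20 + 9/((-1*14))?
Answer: 274576/11025 ≈ 24.905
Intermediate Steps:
N = -8/7 (N = -10*1/20 + 9/(-14) = -½ + 9*(-1/14) = -½ - 9/14 = -8/7 ≈ -1.1429)
(N + (-24/(-5) + 16/12))² = (-8/7 + (-24/(-5) + 16/12))² = (-8/7 + (-24*(-⅕) + 16*(1/12)))² = (-8/7 + (24/5 + 4/3))² = (-8/7 + 92/15)² = (524/105)² = 274576/11025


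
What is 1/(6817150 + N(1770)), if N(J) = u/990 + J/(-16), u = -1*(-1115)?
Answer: 792/5399096077 ≈ 1.4669e-7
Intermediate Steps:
u = 1115
N(J) = 223/198 - J/16 (N(J) = 1115/990 + J/(-16) = 1115*(1/990) + J*(-1/16) = 223/198 - J/16)
1/(6817150 + N(1770)) = 1/(6817150 + (223/198 - 1/16*1770)) = 1/(6817150 + (223/198 - 885/8)) = 1/(6817150 - 86723/792) = 1/(5399096077/792) = 792/5399096077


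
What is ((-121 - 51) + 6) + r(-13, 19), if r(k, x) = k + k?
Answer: -192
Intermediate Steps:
r(k, x) = 2*k
((-121 - 51) + 6) + r(-13, 19) = ((-121 - 51) + 6) + 2*(-13) = (-172 + 6) - 26 = -166 - 26 = -192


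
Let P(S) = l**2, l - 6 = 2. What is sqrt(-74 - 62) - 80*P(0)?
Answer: -5120 + 2*I*sqrt(34) ≈ -5120.0 + 11.662*I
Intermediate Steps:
l = 8 (l = 6 + 2 = 8)
P(S) = 64 (P(S) = 8**2 = 64)
sqrt(-74 - 62) - 80*P(0) = sqrt(-74 - 62) - 80*64 = sqrt(-136) - 5120 = 2*I*sqrt(34) - 5120 = -5120 + 2*I*sqrt(34)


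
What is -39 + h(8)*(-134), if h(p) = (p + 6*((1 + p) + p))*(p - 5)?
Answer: -44259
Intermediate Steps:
h(p) = (-5 + p)*(6 + 13*p) (h(p) = (p + 6*(1 + 2*p))*(-5 + p) = (p + (6 + 12*p))*(-5 + p) = (6 + 13*p)*(-5 + p) = (-5 + p)*(6 + 13*p))
-39 + h(8)*(-134) = -39 + (-30 - 59*8 + 13*8²)*(-134) = -39 + (-30 - 472 + 13*64)*(-134) = -39 + (-30 - 472 + 832)*(-134) = -39 + 330*(-134) = -39 - 44220 = -44259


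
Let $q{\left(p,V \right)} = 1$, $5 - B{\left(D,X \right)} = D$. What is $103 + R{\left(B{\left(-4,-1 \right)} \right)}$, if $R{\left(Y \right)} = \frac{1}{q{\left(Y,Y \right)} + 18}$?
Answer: $\frac{1958}{19} \approx 103.05$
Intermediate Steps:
$B{\left(D,X \right)} = 5 - D$
$R{\left(Y \right)} = \frac{1}{19}$ ($R{\left(Y \right)} = \frac{1}{1 + 18} = \frac{1}{19}$)
$103 + R{\left(B{\left(-4,-1 \right)} \right)} = 103 + \frac{1}{19} = \frac{1958}{19}$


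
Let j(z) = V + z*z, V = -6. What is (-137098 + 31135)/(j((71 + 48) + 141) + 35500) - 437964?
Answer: -2376398241/5426 ≈ -4.3797e+5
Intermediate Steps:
j(z) = -6 + z² (j(z) = -6 + z*z = -6 + z²)
(-137098 + 31135)/(j((71 + 48) + 141) + 35500) - 437964 = (-137098 + 31135)/((-6 + ((71 + 48) + 141)²) + 35500) - 437964 = -105963/((-6 + (119 + 141)²) + 35500) - 437964 = -105963/((-6 + 260²) + 35500) - 437964 = -105963/((-6 + 67600) + 35500) - 437964 = -105963/(67594 + 35500) - 437964 = -105963/103094 - 437964 = -105963*1/103094 - 437964 = -5577/5426 - 437964 = -2376398241/5426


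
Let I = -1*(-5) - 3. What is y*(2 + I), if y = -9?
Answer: -36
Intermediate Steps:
I = 2 (I = 5 - 3 = 2)
y*(2 + I) = -9*(2 + 2) = -9*4 = -36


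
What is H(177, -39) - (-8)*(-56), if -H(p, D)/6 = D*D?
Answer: -9574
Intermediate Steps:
H(p, D) = -6*D² (H(p, D) = -6*D*D = -6*D²)
H(177, -39) - (-8)*(-56) = -6*(-39)² - (-8)*(-56) = -6*1521 - 1*448 = -9126 - 448 = -9574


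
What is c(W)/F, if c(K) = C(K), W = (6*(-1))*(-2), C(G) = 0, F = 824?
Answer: 0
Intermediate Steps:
W = 12 (W = -6*(-2) = 12)
c(K) = 0
c(W)/F = 0/824 = 0*(1/824) = 0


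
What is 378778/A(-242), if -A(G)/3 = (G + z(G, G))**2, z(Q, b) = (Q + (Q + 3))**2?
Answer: -378778/160247976483 ≈ -2.3637e-6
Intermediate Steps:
z(Q, b) = (3 + 2*Q)**2 (z(Q, b) = (Q + (3 + Q))**2 = (3 + 2*Q)**2)
A(G) = -3*(G + (3 + 2*G)**2)**2
378778/A(-242) = 378778/((-3*(-242 + (3 + 2*(-242))**2)**2)) = 378778/((-3*(-242 + (3 - 484)**2)**2)) = 378778/((-3*(-242 + (-481)**2)**2)) = 378778/((-3*(-242 + 231361)**2)) = 378778/((-3*231119**2)) = 378778/((-3*53415992161)) = 378778/(-160247976483) = 378778*(-1/160247976483) = -378778/160247976483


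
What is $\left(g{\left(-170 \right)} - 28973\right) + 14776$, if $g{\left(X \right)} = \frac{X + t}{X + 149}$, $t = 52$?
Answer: $- \frac{298019}{21} \approx -14191.0$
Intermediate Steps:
$g{\left(X \right)} = \frac{52 + X}{149 + X}$ ($g{\left(X \right)} = \frac{X + 52}{X + 149} = \frac{52 + X}{149 + X}$)
$\left(g{\left(-170 \right)} - 28973\right) + 14776 = \left(\frac{52 - 170}{149 - 170} - 28973\right) + 14776 = \left(\frac{1}{-21} \left(-118\right) - 28973\right) + 14776 = \left(\left(- \frac{1}{21}\right) \left(-118\right) - 28973\right) + 14776 = \left(\frac{118}{21} - 28973\right) + 14776 = - \frac{608315}{21} + 14776 = - \frac{298019}{21}$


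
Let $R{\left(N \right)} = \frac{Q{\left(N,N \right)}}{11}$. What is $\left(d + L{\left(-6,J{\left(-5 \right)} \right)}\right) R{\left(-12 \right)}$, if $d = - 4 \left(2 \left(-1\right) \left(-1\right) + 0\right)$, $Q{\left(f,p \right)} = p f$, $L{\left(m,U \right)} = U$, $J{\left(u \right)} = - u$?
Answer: $- \frac{432}{11} \approx -39.273$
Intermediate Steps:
$Q{\left(f,p \right)} = f p$
$d = -8$ ($d = - 4 \left(\left(-2\right) \left(-1\right) + 0\right) = - 4 \left(2 + 0\right) = \left(-4\right) 2 = -8$)
$R{\left(N \right)} = \frac{N^{2}}{11}$ ($R{\left(N \right)} = \frac{N N}{11} = N^{2} \cdot \frac{1}{11} = \frac{N^{2}}{11}$)
$\left(d + L{\left(-6,J{\left(-5 \right)} \right)}\right) R{\left(-12 \right)} = \left(-8 - -5\right) \frac{\left(-12\right)^{2}}{11} = \left(-8 + 5\right) \frac{1}{11} \cdot 144 = \left(-3\right) \frac{144}{11} = - \frac{432}{11}$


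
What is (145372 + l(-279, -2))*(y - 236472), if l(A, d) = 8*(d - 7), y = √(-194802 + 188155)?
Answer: -34359381600 + 2470100*I*√23 ≈ -3.4359e+10 + 1.1846e+7*I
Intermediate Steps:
y = 17*I*√23 (y = √(-6647) = 17*I*√23 ≈ 81.529*I)
l(A, d) = -56 + 8*d (l(A, d) = 8*(-7 + d) = -56 + 8*d)
(145372 + l(-279, -2))*(y - 236472) = (145372 + (-56 + 8*(-2)))*(17*I*√23 - 236472) = (145372 + (-56 - 16))*(-236472 + 17*I*√23) = (145372 - 72)*(-236472 + 17*I*√23) = 145300*(-236472 + 17*I*√23) = -34359381600 + 2470100*I*√23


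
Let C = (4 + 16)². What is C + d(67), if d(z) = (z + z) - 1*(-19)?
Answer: 553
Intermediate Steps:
C = 400 (C = 20² = 400)
d(z) = 19 + 2*z (d(z) = 2*z + 19 = 19 + 2*z)
C + d(67) = 400 + (19 + 2*67) = 400 + (19 + 134) = 400 + 153 = 553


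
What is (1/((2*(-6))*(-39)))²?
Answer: 1/219024 ≈ 4.5657e-6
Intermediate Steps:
(1/((2*(-6))*(-39)))² = (1/(-12*(-39)))² = (1/468)² = 1/219024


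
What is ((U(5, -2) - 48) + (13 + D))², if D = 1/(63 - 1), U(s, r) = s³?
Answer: 31147561/3844 ≈ 8102.9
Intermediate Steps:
D = 1/62 ≈ 0.016129
((U(5, -2) - 48) + (13 + D))² = ((5³ - 48) + (13 + 1/62))² = ((125 - 48) + 807/62)² = (77 + 807/62)² = (5581/62)² = 31147561/3844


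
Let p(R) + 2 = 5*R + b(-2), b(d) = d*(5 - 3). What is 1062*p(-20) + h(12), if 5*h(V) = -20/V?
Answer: -337717/3 ≈ -1.1257e+5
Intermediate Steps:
b(d) = 2*d (b(d) = d*2 = 2*d)
p(R) = -6 + 5*R (p(R) = -2 + (5*R + 2*(-2)) = -2 + (5*R - 4) = -2 + (-4 + 5*R) = -6 + 5*R)
h(V) = -4/V (h(V) = (-20/V)/5 = -4/V)
1062*p(-20) + h(12) = 1062*(-6 + 5*(-20)) - 4/12 = 1062*(-6 - 100) - 4*1/12 = 1062*(-106) - 1/3 = -112572 - 1/3 = -337717/3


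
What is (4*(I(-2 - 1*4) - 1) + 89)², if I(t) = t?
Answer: 3721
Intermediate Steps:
(4*(I(-2 - 1*4) - 1) + 89)² = (4*((-2 - 1*4) - 1) + 89)² = (4*((-2 - 4) - 1) + 89)² = (4*(-6 - 1) + 89)² = (4*(-7) + 89)² = (-28 + 89)² = 61² = 3721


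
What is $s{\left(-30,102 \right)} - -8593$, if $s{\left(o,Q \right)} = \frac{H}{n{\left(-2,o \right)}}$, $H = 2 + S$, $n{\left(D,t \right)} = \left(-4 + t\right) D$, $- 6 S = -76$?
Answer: $\frac{438254}{51} \approx 8593.2$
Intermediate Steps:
$S = \frac{38}{3}$ ($S = \left(- \frac{1}{6}\right) \left(-76\right) = \frac{38}{3} \approx 12.667$)
$n{\left(D,t \right)} = D \left(-4 + t\right)$
$H = \frac{44}{3}$ ($H = 2 + \frac{38}{3} = \frac{44}{3} \approx 14.667$)
$s{\left(o,Q \right)} = \frac{44}{3 \left(8 - 2 o\right)}$ ($s{\left(o,Q \right)} = \frac{44}{3 \left(- 2 \left(-4 + o\right)\right)} = \frac{44}{3 \left(8 - 2 o\right)}$)
$s{\left(-30,102 \right)} - -8593 = \frac{22}{3 \left(4 - -30\right)} - -8593 = \frac{22}{3 \left(4 + 30\right)} + 8593 = \frac{22}{3 \cdot 34} + 8593 = \frac{22}{3} \cdot \frac{1}{34} + 8593 = \frac{11}{51} + 8593 = \frac{438254}{51}$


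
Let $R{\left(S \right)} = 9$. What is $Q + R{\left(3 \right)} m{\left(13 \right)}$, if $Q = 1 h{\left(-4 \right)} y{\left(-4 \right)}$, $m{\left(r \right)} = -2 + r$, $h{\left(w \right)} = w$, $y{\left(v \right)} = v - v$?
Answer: $99$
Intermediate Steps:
$y{\left(v \right)} = 0$
$Q = 0$ ($Q = 1 \left(-4\right) 0 = \left(-4\right) 0 = 0$)
$Q + R{\left(3 \right)} m{\left(13 \right)} = 0 + 9 \left(-2 + 13\right) = 0 + 9 \cdot 11 = 0 + 99 = 99$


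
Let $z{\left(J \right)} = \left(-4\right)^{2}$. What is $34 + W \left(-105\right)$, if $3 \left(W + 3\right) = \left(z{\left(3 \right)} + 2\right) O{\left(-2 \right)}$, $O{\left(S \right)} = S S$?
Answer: $-2171$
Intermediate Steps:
$O{\left(S \right)} = S^{2}$
$z{\left(J \right)} = 16$
$W = 21$ ($W = -3 + \frac{\left(16 + 2\right) \left(-2\right)^{2}}{3} = -3 + \frac{18 \cdot 4}{3} = -3 + \frac{1}{3} \cdot 72 = -3 + 24 = 21$)
$34 + W \left(-105\right) = 34 + 21 \left(-105\right) = 34 - 2205 = -2171$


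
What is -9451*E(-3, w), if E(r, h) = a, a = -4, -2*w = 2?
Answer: 37804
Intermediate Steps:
w = -1 (w = -½*2 = -1)
E(r, h) = -4
-9451*E(-3, w) = -9451*(-4) = 37804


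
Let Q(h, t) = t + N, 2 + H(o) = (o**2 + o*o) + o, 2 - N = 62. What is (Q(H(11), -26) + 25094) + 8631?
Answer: 33639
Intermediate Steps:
N = -60 (N = 2 - 1*62 = 2 - 62 = -60)
H(o) = -2 + o + 2*o**2 (H(o) = -2 + ((o**2 + o*o) + o) = -2 + ((o**2 + o**2) + o) = -2 + (2*o**2 + o) = -2 + (o + 2*o**2) = -2 + o + 2*o**2)
Q(h, t) = -60 + t (Q(h, t) = t - 60 = -60 + t)
(Q(H(11), -26) + 25094) + 8631 = ((-60 - 26) + 25094) + 8631 = (-86 + 25094) + 8631 = 25008 + 8631 = 33639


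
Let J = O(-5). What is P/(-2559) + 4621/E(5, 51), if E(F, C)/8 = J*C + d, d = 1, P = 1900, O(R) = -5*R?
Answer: -7570061/26122272 ≈ -0.28979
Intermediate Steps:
J = 25 (J = -5*(-5) = 25)
E(F, C) = 8 + 200*C (E(F, C) = 8*(25*C + 1) = 8*(1 + 25*C) = 8 + 200*C)
P/(-2559) + 4621/E(5, 51) = 1900/(-2559) + 4621/(8 + 200*51) = 1900*(-1/2559) + 4621/(8 + 10200) = -1900/2559 + 4621/10208 = -7570061/26122272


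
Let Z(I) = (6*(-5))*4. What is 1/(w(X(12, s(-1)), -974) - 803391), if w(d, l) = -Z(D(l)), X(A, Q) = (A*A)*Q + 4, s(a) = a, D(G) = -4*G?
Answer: -1/803271 ≈ -1.2449e-6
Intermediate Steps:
X(A, Q) = 4 + Q*A² (X(A, Q) = A²*Q + 4 = Q*A² + 4 = 4 + Q*A²)
Z(I) = -120 (Z(I) = -30*4 = -120)
w(d, l) = 120 (w(d, l) = -1*(-120) = 120)
1/(w(X(12, s(-1)), -974) - 803391) = 1/(120 - 803391) = 1/(-803271) = -1/803271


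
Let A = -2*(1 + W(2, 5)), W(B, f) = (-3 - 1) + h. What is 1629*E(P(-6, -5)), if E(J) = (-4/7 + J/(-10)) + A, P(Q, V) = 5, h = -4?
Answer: 294849/14 ≈ 21061.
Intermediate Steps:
W(B, f) = -8 (W(B, f) = (-3 - 1) - 4 = -4 - 4 = -8)
A = 14 (A = -2*(1 - 8) = -2*(-7) = 14)
E(J) = 94/7 - J/10 (E(J) = (-4/7 + J/(-10)) + 14 = (-4*⅐ + J*(-⅒)) + 14 = (-4/7 - J/10) + 14 = 94/7 - J/10)
1629*E(P(-6, -5)) = 1629*(94/7 - ⅒*5) = 1629*(94/7 - ½) = 1629*(181/14) = 294849/14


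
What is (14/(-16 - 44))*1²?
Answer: -7/30 ≈ -0.23333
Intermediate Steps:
(14/(-16 - 44))*1² = (14/(-60))*1 = -1/60*14*1 = -7/30*1 = -7/30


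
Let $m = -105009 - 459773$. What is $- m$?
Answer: $564782$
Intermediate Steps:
$m = -564782$
$- m = \left(-1\right) \left(-564782\right) = 564782$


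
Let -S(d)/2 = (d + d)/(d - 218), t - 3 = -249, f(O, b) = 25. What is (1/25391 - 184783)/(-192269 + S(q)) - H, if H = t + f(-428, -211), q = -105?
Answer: 50000377080039/225266438291 ≈ 221.96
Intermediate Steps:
t = -246 (t = 3 - 249 = -246)
S(d) = -4*d/(-218 + d) (S(d) = -2*(d + d)/(d - 218) = -2*2*d/(-218 + d) = -4*d/(-218 + d))
H = -221 (H = -246 + 25 = -221)
(1/25391 - 184783)/(-192269 + S(q)) - H = (1/25391 - 184783)/(-192269 - 4*(-105)/(-218 - 105)) - 1*(-221) = (1/25391 - 184783)/(-192269 - 4*(-105)/(-323)) + 221 = -4691825152/(25391*(-192269 - 4*(-105)*(-1/323))) + 221 = -4691825152/(25391*(-192269 - 420/323)) + 221 = -4691825152/(25391*(-62103307/323)) + 221 = -4691825152/25391*(-323/62103307) + 221 = 216494217728/225266438291 + 221 = 50000377080039/225266438291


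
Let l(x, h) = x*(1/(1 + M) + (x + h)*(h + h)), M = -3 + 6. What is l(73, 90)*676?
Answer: 1447882657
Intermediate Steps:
M = 3
l(x, h) = x*(¼ + 2*h*(h + x)) (l(x, h) = x*(1/(1 + 3) + (x + h)*(h + h)) = x*(1/4 + (h + x)*(2*h)) = x*(¼ + 2*h*(h + x)))
l(73, 90)*676 = ((¼)*73*(1 + 8*90² + 8*90*73))*676 = ((¼)*73*(1 + 8*8100 + 52560))*676 = ((¼)*73*(1 + 64800 + 52560))*676 = ((¼)*73*117361)*676 = (8567353/4)*676 = 1447882657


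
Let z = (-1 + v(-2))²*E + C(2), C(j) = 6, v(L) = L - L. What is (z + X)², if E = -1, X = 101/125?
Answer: 527076/15625 ≈ 33.733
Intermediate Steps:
v(L) = 0
X = 101/125 (X = 101*(1/125) = 101/125 ≈ 0.80800)
z = 5 (z = (-1 + 0)²*(-1) + 6 = (-1)²*(-1) + 6 = 1*(-1) + 6 = -1 + 6 = 5)
(z + X)² = (5 + 101/125)² = (726/125)² = 527076/15625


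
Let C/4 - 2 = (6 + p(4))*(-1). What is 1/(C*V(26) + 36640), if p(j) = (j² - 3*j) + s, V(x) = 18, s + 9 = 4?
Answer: 1/36424 ≈ 2.7454e-5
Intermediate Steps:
s = -5 (s = -9 + 4 = -5)
p(j) = -5 + j² - 3*j (p(j) = (j² - 3*j) - 5 = -5 + j² - 3*j)
C = -12 (C = 8 + 4*((6 + (-5 + 4² - 3*4))*(-1)) = 8 + 4*((6 + (-5 + 16 - 12))*(-1)) = 8 + 4*((6 - 1)*(-1)) = 8 + 4*(5*(-1)) = 8 + 4*(-5) = 8 - 20 = -12)
1/(C*V(26) + 36640) = 1/(-12*18 + 36640) = 1/(-216 + 36640) = 1/36424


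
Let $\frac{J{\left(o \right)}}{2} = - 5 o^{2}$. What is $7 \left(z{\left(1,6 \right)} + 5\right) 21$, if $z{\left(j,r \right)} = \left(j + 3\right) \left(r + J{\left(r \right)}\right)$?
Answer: $-207417$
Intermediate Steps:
$J{\left(o \right)} = - 10 o^{2}$ ($J{\left(o \right)} = 2 \left(- 5 o^{2}\right) = - 10 o^{2}$)
$z{\left(j,r \right)} = \left(3 + j\right) \left(r - 10 r^{2}\right)$ ($z{\left(j,r \right)} = \left(j + 3\right) \left(r - 10 r^{2}\right) = \left(3 + j\right) \left(r - 10 r^{2}\right)$)
$7 \left(z{\left(1,6 \right)} + 5\right) 21 = 7 \left(6 \left(3 + 1 - 180 - 10 \cdot 6\right) + 5\right) 21 = 7 \left(6 \left(3 + 1 - 180 - 60\right) + 5\right) 21 = 7 \left(6 \left(-236\right) + 5\right) 21 = 7 \left(-1416 + 5\right) 21 = 7 \left(-1411\right) 21 = \left(-9877\right) 21 = -207417$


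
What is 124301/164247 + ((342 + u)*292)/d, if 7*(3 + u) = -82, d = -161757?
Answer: 10289751305/61992237951 ≈ 0.16598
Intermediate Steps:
u = -103/7 (u = -3 + (⅐)*(-82) = -3 - 82/7 = -103/7 ≈ -14.714)
124301/164247 + ((342 + u)*292)/d = 124301/164247 + ((342 - 103/7)*292)/(-161757) = 124301*(1/164247) + ((2291/7)*292)*(-1/161757) = 124301/164247 + (668972/7)*(-1/161757) = 124301/164247 - 668972/1132299 = 10289751305/61992237951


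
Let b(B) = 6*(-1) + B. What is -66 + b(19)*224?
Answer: 2846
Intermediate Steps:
b(B) = -6 + B
-66 + b(19)*224 = -66 + (-6 + 19)*224 = -66 + 13*224 = -66 + 2912 = 2846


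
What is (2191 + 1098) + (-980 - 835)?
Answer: 1474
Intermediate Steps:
(2191 + 1098) + (-980 - 835) = 3289 - 1815 = 1474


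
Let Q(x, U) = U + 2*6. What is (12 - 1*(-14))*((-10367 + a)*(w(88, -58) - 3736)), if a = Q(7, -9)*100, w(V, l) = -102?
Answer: 1004565796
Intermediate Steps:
Q(x, U) = 12 + U (Q(x, U) = U + 12 = 12 + U)
a = 300 (a = (12 - 9)*100 = 3*100 = 300)
(12 - 1*(-14))*((-10367 + a)*(w(88, -58) - 3736)) = (12 - 1*(-14))*((-10367 + 300)*(-102 - 3736)) = (12 + 14)*(-10067*(-3838)) = 26*38637146 = 1004565796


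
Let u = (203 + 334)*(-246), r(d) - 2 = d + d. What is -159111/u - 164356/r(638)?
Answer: -1194911803/9379242 ≈ -127.40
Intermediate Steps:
r(d) = 2 + 2*d (r(d) = 2 + (d + d) = 2 + 2*d)
u = -132102 (u = 537*(-246) = -132102)
-159111/u - 164356/r(638) = -159111/(-132102) - 164356/(2 + 2*638) = -159111*(-1/132102) - 164356/(2 + 1276) = 17679/14678 - 164356/1278 = 17679/14678 - 164356*1/1278 = 17679/14678 - 82178/639 = -1194911803/9379242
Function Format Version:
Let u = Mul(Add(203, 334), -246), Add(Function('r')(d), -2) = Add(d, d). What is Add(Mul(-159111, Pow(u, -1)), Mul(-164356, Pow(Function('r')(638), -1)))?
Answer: Rational(-1194911803, 9379242) ≈ -127.40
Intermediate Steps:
Function('r')(d) = Add(2, Mul(2, d)) (Function('r')(d) = Add(2, Add(d, d)) = Add(2, Mul(2, d)))
u = -132102 (u = Mul(537, -246) = -132102)
Add(Mul(-159111, Pow(u, -1)), Mul(-164356, Pow(Function('r')(638), -1))) = Add(Mul(-159111, Pow(-132102, -1)), Mul(-164356, Pow(Add(2, Mul(2, 638)), -1))) = Add(Mul(-159111, Rational(-1, 132102)), Mul(-164356, Pow(Add(2, 1276), -1))) = Add(Rational(17679, 14678), Mul(-164356, Pow(1278, -1))) = Add(Rational(17679, 14678), Mul(-164356, Rational(1, 1278))) = Add(Rational(17679, 14678), Rational(-82178, 639)) = Rational(-1194911803, 9379242)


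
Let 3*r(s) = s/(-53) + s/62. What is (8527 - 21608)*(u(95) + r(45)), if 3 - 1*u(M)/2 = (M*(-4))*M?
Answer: -3103712924261/3286 ≈ -9.4453e+8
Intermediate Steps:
u(M) = 6 + 8*M² (u(M) = 6 - 2*M*(-4)*M = 6 - 2*(-4*M)*M = 6 - (-8)*M² = 6 + 8*M²)
r(s) = -3*s/3286 (r(s) = (s/(-53) + s/62)/3 = (s*(-1/53) + s*(1/62))/3 = (-s/53 + s/62)/3 = (-9*s/3286)/3 = -3*s/3286)
(8527 - 21608)*(u(95) + r(45)) = (8527 - 21608)*((6 + 8*95²) - 3/3286*45) = -13081*((6 + 8*9025) - 135/3286) = -13081*((6 + 72200) - 135/3286) = -13081*(72206 - 135/3286) = -13081*237268781/3286 = -3103712924261/3286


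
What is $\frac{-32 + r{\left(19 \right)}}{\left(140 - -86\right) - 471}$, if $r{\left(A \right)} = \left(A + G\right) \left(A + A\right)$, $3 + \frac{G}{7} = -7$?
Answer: $\frac{394}{49} \approx 8.0408$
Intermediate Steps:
$G = -70$ ($G = -21 + 7 \left(-7\right) = -21 - 49 = -70$)
$r{\left(A \right)} = 2 A \left(-70 + A\right)$ ($r{\left(A \right)} = \left(A - 70\right) \left(A + A\right) = \left(-70 + A\right) 2 A = 2 A \left(-70 + A\right)$)
$\frac{-32 + r{\left(19 \right)}}{\left(140 - -86\right) - 471} = \frac{-32 + 2 \cdot 19 \left(-70 + 19\right)}{\left(140 - -86\right) - 471} = \frac{-32 + 2 \cdot 19 \left(-51\right)}{\left(140 + 86\right) - 471} = \frac{-32 - 1938}{226 - 471} = - \frac{1970}{-245} = \left(-1970\right) \left(- \frac{1}{245}\right) = \frac{394}{49}$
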